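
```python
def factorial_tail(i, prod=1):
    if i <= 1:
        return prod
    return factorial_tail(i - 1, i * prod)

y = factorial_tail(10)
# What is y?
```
Call trace:
factorial_tail(i=10, prod=1)
  factorial_tail(i=9, prod=10)
    factorial_tail(i=8, prod=90)
      factorial_tail(i=7, prod=720)
        factorial_tail(i=6, prod=5040)
          factorial_tail(i=5, prod=30240)
            factorial_tail(i=4, prod=151200)
              factorial_tail(i=3, prod=604800)
                factorial_tail(i=2, prod=1814400)
                  factorial_tail(i=1, prod=3628800)
                  -> return 3628800
                -> return 3628800
              -> return 3628800
            -> return 3628800
          -> return 3628800
        -> return 3628800
      -> return 3628800
    -> return 3628800
  -> return 3628800
-> return 3628800

Final answer: 3628800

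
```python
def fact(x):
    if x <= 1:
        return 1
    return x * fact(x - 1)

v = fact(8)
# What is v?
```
Call trace:
fact(x=8)
  fact(x=7)
    fact(x=6)
      fact(x=5)
        fact(x=4)
          fact(x=3)
            fact(x=2)
              fact(x=1)
              -> return 1
            -> return 2
          -> return 6
        -> return 24
      -> return 120
    -> return 720
  -> return 5040
-> return 40320

Final answer: 40320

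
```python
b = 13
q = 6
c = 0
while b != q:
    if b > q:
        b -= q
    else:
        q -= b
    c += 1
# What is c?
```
Trace:
  b=13
  b=13, q=6
  b=13, q=6, c=0
  b=7, q=6, c=1
  b=1, q=6, c=2
  b=1, q=5, c=3
  b=1, q=4, c=4
  b=1, q=3, c=5
  b=1, q=2, c=6
  b=1, q=1, c=7

Final answer: 7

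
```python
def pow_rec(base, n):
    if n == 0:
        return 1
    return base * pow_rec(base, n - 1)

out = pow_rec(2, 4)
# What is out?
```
Call trace:
pow_rec(base=2, n=4)
  pow_rec(base=2, n=3)
    pow_rec(base=2, n=2)
      pow_rec(base=2, n=1)
        pow_rec(base=2, n=0)
        -> return 1
      -> return 2
    -> return 4
  -> return 8
-> return 16

Final answer: 16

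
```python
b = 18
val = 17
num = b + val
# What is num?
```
Trace:
  b=18
  b=18, val=17
  b=18, val=17, num=35

Final answer: 35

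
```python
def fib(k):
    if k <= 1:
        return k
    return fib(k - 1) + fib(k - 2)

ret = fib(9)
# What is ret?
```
Call trace (a repeated sub-call is expanded the first time; later identical calls just restate its return value):
fib(k=9)
  fib(k=8)
    fib(k=7)
      fib(k=6)
        fib(k=5)
          fib(k=4)
            fib(k=3)
              fib(k=2)
                fib(k=1)
                -> return 1
                fib(k=0)
                -> return 0
              -> return 1
              fib(k=1)
              -> return 1
            -> return 2
            fib(k=2) -> return 1  (same call as traced above)
          -> return 3
          fib(k=3) -> return 2  (same call as traced above)
        -> return 5
        fib(k=4) -> return 3  (same call as traced above)
      -> return 8
      fib(k=5) -> return 5  (same call as traced above)
    -> return 13
    fib(k=6) -> return 8  (same call as traced above)
  -> return 21
  fib(k=7) -> return 13  (same call as traced above)
-> return 34

Final answer: 34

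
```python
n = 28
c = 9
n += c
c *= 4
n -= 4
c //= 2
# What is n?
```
Trace:
  n=28
  n=28, c=9
  n=37, c=9
  n=37, c=36
  n=33, c=36
  n=33, c=18

Final answer: 33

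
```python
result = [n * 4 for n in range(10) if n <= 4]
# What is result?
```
Trace:
  n=0
  n=1
  n=2
  n=3
  n=4
  n=5
  n=6
  n=7
  n=8
  n=9
  result=[0, 4, 8, 12, 16]

Final answer: [0, 4, 8, 12, 16]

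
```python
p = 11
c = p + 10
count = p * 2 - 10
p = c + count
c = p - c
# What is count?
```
Trace:
  p=11
  p=11, c=21
  p=11, c=21, count=12
  p=33, c=21, count=12
  p=33, c=12, count=12

Final answer: 12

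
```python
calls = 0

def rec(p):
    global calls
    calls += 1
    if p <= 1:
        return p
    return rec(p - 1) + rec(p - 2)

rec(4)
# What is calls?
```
Call trace (a repeated sub-call is expanded the first time; later identical calls just restate its return value):
rec(p=4)
  rec(p=3)
    rec(p=2)
      rec(p=1)
      -> return 1
      rec(p=0)
      -> return 0
    -> return 1
    rec(p=1)
    -> return 1
  -> return 2
  rec(p=2) -> return 1  (same call as traced above)
-> return 3

calls is incremented once per call, so count the calls in each subtree. Let C(p) = number of calls made by rec(p).
C(0) = C(1) = 1 (base case, no recursion); C(p) = 1 + C(p - 1) + C(p - 2) otherwise.
C(2) = 1 + C(1) + C(0) = 1 + 1 + 1 = 3
C(3) = 1 + C(2) + C(1) = 1 + 3 + 1 = 5
C(4) = 1 + C(3) + C(2) = 1 + 5 + 3 = 9
calls = C(4) = 9

Final answer: 9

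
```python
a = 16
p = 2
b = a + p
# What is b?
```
Trace:
  a=16
  a=16, p=2
  a=16, p=2, b=18

Final answer: 18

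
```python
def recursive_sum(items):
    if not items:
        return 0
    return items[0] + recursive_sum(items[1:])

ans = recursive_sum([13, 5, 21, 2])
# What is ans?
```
Call trace:
recursive_sum(items=[13, 5, 21, 2])
  recursive_sum(items=[5, 21, 2])
    recursive_sum(items=[21, 2])
      recursive_sum(items=[2])
        recursive_sum(items=[])
        -> return 0
      -> return 2
    -> return 23
  -> return 28
-> return 41

Final answer: 41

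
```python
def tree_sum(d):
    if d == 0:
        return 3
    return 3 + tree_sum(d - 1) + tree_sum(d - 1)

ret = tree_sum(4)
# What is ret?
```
Call trace (a repeated sub-call is expanded the first time; later identical calls just restate its return value):
tree_sum(d=4)
  tree_sum(d=3)
    tree_sum(d=2)
      tree_sum(d=1)
        tree_sum(d=0)
        -> return 3
        tree_sum(d=0)
        -> return 3
      -> return 9
      tree_sum(d=1) -> return 9  (same call as traced above)
    -> return 21
    tree_sum(d=2) -> return 21  (same call as traced above)
  -> return 45
  tree_sum(d=3) -> return 45  (same call as traced above)
-> return 93

Final answer: 93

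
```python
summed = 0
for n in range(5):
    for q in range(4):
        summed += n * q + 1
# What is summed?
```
Trace:
  summed=0
  summed=1, n=0, q=0
  summed=2, n=0, q=1
  summed=3, n=0, q=2
  summed=4, n=0, q=3
  summed=5, n=1, q=0
  summed=7, n=1, q=1
  summed=10, n=1, q=2
  summed=14, n=1, q=3
  summed=15, n=2, q=0
  summed=18, n=2, q=1
  summed=23, n=2, q=2
  summed=30, n=2, q=3
  summed=31, n=3, q=0
  summed=35, n=3, q=1
  summed=42, n=3, q=2
  summed=52, n=3, q=3
  summed=53, n=4, q=0
  summed=58, n=4, q=1
  summed=67, n=4, q=2
  summed=80, n=4, q=3

Final answer: 80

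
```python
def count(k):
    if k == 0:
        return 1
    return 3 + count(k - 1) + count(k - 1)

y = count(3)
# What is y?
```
Call trace (a repeated sub-call is expanded the first time; later identical calls just restate its return value):
count(k=3)
  count(k=2)
    count(k=1)
      count(k=0)
      -> return 1
      count(k=0)
      -> return 1
    -> return 5
    count(k=1) -> return 5  (same call as traced above)
  -> return 13
  count(k=2) -> return 13  (same call as traced above)
-> return 29

Final answer: 29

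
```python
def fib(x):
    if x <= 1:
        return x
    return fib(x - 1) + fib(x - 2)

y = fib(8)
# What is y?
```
Call trace (a repeated sub-call is expanded the first time; later identical calls just restate its return value):
fib(x=8)
  fib(x=7)
    fib(x=6)
      fib(x=5)
        fib(x=4)
          fib(x=3)
            fib(x=2)
              fib(x=1)
              -> return 1
              fib(x=0)
              -> return 0
            -> return 1
            fib(x=1)
            -> return 1
          -> return 2
          fib(x=2) -> return 1  (same call as traced above)
        -> return 3
        fib(x=3) -> return 2  (same call as traced above)
      -> return 5
      fib(x=4) -> return 3  (same call as traced above)
    -> return 8
    fib(x=5) -> return 5  (same call as traced above)
  -> return 13
  fib(x=6) -> return 8  (same call as traced above)
-> return 21

Final answer: 21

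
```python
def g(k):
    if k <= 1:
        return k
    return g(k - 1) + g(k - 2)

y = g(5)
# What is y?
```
Call trace (a repeated sub-call is expanded the first time; later identical calls just restate its return value):
g(k=5)
  g(k=4)
    g(k=3)
      g(k=2)
        g(k=1)
        -> return 1
        g(k=0)
        -> return 0
      -> return 1
      g(k=1)
      -> return 1
    -> return 2
    g(k=2) -> return 1  (same call as traced above)
  -> return 3
  g(k=3) -> return 2  (same call as traced above)
-> return 5

Final answer: 5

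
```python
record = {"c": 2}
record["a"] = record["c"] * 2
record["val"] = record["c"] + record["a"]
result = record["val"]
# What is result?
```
Trace:
  record={'c': 2}
  record={'c': 2, 'a': 4}
  record={'c': 2, 'a': 4, 'val': 6}
  record={'c': 2, 'a': 4, 'val': 6}, result=6

Final answer: 6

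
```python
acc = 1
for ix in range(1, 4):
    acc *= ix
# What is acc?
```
Trace:
  acc=1
  acc=1, ix=1
  acc=2, ix=2
  acc=6, ix=3

Final answer: 6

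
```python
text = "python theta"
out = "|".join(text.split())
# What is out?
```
Trace:
  text='python theta'
  text='python theta', out='python|theta'

Final answer: 'python|theta'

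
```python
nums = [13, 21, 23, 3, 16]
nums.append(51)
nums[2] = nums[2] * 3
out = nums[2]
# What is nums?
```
Trace:
  nums=[13, 21, 23, 3, 16]
  nums=[13, 21, 23, 3, 16, 51]
  nums=[13, 21, 69, 3, 16, 51]
  nums=[13, 21, 69, 3, 16, 51], out=69

Final answer: [13, 21, 69, 3, 16, 51]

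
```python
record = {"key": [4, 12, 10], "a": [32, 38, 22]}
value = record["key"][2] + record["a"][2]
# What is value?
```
Trace:
  record={'key': [4, 12, 10], 'a': [32, 38, 22]}
  record={'key': [4, 12, 10], 'a': [32, 38, 22]}, value=32

Final answer: 32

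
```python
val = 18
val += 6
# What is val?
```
Trace:
  val=18
  val=24

Final answer: 24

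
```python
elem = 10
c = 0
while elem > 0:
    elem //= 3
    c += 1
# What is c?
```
Trace:
  elem=10
  elem=10, c=0
  elem=3, c=1
  elem=1, c=2
  elem=0, c=3

Final answer: 3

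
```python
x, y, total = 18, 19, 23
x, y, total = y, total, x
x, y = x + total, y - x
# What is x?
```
Trace:
  x=18, y=19, total=23
  x=19, y=23, total=18
  x=37, y=4, total=18

Final answer: 37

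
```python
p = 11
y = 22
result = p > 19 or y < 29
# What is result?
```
Trace:
  p=11
  p=11, y=22
  p=11, y=22, result=True

Final answer: True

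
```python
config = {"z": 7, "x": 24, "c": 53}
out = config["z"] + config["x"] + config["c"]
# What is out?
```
Trace:
  config={'z': 7, 'x': 24, 'c': 53}
  config={'z': 7, 'x': 24, 'c': 53}, out=84

Final answer: 84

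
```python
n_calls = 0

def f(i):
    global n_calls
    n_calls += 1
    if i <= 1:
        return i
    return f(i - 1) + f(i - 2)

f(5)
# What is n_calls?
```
Call trace (a repeated sub-call is expanded the first time; later identical calls just restate its return value):
f(i=5)
  f(i=4)
    f(i=3)
      f(i=2)
        f(i=1)
        -> return 1
        f(i=0)
        -> return 0
      -> return 1
      f(i=1)
      -> return 1
    -> return 2
    f(i=2) -> return 1  (same call as traced above)
  -> return 3
  f(i=3) -> return 2  (same call as traced above)
-> return 5

n_calls is incremented once per call, so count the calls in each subtree. Let C(i) = number of calls made by f(i).
C(0) = C(1) = 1 (base case, no recursion); C(i) = 1 + C(i - 1) + C(i - 2) otherwise.
C(2) = 1 + C(1) + C(0) = 1 + 1 + 1 = 3
C(3) = 1 + C(2) + C(1) = 1 + 3 + 1 = 5
C(4) = 1 + C(3) + C(2) = 1 + 5 + 3 = 9
C(5) = 1 + C(4) + C(3) = 1 + 9 + 5 = 15
n_calls = C(5) = 15

Final answer: 15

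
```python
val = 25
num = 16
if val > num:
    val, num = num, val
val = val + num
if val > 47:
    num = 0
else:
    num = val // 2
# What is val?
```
Trace:
  val=25
  val=25, num=16
  val=16, num=25
  val=41, num=25
  val=41, num=20

Final answer: 41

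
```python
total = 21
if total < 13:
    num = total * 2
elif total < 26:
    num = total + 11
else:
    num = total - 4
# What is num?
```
Trace:
  total=21
  total=21, num=32

Final answer: 32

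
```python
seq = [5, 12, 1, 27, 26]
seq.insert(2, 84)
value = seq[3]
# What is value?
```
Trace:
  seq=[5, 12, 1, 27, 26]
  seq=[5, 12, 84, 1, 27, 26]
  seq=[5, 12, 84, 1, 27, 26], value=1

Final answer: 1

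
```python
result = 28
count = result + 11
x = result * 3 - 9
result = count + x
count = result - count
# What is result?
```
Trace:
  result=28
  result=28, count=39
  result=28, count=39, x=75
  result=114, count=39, x=75
  result=114, count=75, x=75

Final answer: 114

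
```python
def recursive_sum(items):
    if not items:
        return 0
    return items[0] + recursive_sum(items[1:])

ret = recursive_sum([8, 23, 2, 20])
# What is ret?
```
Call trace:
recursive_sum(items=[8, 23, 2, 20])
  recursive_sum(items=[23, 2, 20])
    recursive_sum(items=[2, 20])
      recursive_sum(items=[20])
        recursive_sum(items=[])
        -> return 0
      -> return 20
    -> return 22
  -> return 45
-> return 53

Final answer: 53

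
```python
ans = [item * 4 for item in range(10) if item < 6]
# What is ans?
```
Trace:
  item=0
  item=1
  item=2
  item=3
  item=4
  item=5
  item=6
  item=7
  item=8
  item=9
  ans=[0, 4, 8, 12, 16, 20]

Final answer: [0, 4, 8, 12, 16, 20]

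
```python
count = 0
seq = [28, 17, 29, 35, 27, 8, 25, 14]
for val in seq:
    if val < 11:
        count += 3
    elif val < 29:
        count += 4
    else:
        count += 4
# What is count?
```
Trace:
  count=0
  count=4, val=28
  count=8, val=17
  count=12, val=29
  count=16, val=35
  count=20, val=27
  count=23, val=8
  count=27, val=25
  count=31, val=14

Final answer: 31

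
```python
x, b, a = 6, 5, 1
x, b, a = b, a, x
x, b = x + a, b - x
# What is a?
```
Trace:
  x=6, b=5, a=1
  x=5, b=1, a=6
  x=11, b=-4, a=6

Final answer: 6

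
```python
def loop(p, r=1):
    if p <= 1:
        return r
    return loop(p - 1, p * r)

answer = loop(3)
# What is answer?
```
Call trace:
loop(p=3, r=1)
  loop(p=2, r=3)
    loop(p=1, r=6)
    -> return 6
  -> return 6
-> return 6

Final answer: 6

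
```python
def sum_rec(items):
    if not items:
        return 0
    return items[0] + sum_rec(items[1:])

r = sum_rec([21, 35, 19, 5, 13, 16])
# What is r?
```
Call trace:
sum_rec(items=[21, 35, 19, 5, 13, 16])
  sum_rec(items=[35, 19, 5, 13, 16])
    sum_rec(items=[19, 5, 13, 16])
      sum_rec(items=[5, 13, 16])
        sum_rec(items=[13, 16])
          sum_rec(items=[16])
            sum_rec(items=[])
            -> return 0
          -> return 16
        -> return 29
      -> return 34
    -> return 53
  -> return 88
-> return 109

Final answer: 109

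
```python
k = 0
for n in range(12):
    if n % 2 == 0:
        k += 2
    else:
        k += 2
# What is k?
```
Trace:
  k=0
  k=2, n=0
  k=4, n=1
  k=6, n=2
  k=8, n=3
  k=10, n=4
  k=12, n=5
  k=14, n=6
  k=16, n=7
  k=18, n=8
  k=20, n=9
  k=22, n=10
  k=24, n=11

Final answer: 24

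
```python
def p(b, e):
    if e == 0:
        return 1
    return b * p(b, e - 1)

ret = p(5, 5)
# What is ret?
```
Call trace:
p(b=5, e=5)
  p(b=5, e=4)
    p(b=5, e=3)
      p(b=5, e=2)
        p(b=5, e=1)
          p(b=5, e=0)
          -> return 1
        -> return 5
      -> return 25
    -> return 125
  -> return 625
-> return 3125

Final answer: 3125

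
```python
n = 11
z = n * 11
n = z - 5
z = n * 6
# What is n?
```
Trace:
  n=11
  n=11, z=121
  n=116, z=121
  n=116, z=696

Final answer: 116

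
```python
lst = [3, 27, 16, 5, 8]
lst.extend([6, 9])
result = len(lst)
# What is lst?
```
Trace:
  lst=[3, 27, 16, 5, 8]
  lst=[3, 27, 16, 5, 8, 6, 9]
  lst=[3, 27, 16, 5, 8, 6, 9], result=7

Final answer: [3, 27, 16, 5, 8, 6, 9]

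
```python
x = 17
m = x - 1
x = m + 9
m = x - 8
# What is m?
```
Trace:
  x=17
  x=17, m=16
  x=25, m=16
  x=25, m=17

Final answer: 17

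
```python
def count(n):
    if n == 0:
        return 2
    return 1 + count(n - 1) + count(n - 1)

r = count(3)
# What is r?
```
Call trace (a repeated sub-call is expanded the first time; later identical calls just restate its return value):
count(n=3)
  count(n=2)
    count(n=1)
      count(n=0)
      -> return 2
      count(n=0)
      -> return 2
    -> return 5
    count(n=1) -> return 5  (same call as traced above)
  -> return 11
  count(n=2) -> return 11  (same call as traced above)
-> return 23

Final answer: 23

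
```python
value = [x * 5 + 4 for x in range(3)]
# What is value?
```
Trace:
  x=0
  x=1
  x=2
  value=[4, 9, 14]

Final answer: [4, 9, 14]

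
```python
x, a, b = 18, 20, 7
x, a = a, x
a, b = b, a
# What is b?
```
Trace:
  x=18, a=20, b=7
  x=20, a=18, b=7
  x=20, a=7, b=18

Final answer: 18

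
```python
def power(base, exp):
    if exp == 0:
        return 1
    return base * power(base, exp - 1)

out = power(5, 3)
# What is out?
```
Call trace:
power(base=5, exp=3)
  power(base=5, exp=2)
    power(base=5, exp=1)
      power(base=5, exp=0)
      -> return 1
    -> return 5
  -> return 25
-> return 125

Final answer: 125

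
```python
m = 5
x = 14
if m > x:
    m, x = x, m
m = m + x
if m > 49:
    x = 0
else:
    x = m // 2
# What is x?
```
Trace:
  m=5
  m=5, x=14
  m=5, x=14
  m=19, x=14
  m=19, x=9

Final answer: 9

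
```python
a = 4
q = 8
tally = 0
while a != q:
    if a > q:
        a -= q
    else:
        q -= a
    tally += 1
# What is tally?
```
Trace:
  a=4
  a=4, q=8
  a=4, q=8, tally=0
  a=4, q=4, tally=1

Final answer: 1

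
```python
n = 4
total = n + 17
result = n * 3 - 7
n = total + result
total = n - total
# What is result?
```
Trace:
  n=4
  n=4, total=21
  n=4, total=21, result=5
  n=26, total=21, result=5
  n=26, total=5, result=5

Final answer: 5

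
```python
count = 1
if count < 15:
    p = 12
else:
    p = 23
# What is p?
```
Trace:
  count=1
  count=1, p=12

Final answer: 12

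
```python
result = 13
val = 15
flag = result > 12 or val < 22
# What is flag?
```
Trace:
  result=13
  result=13, val=15
  result=13, val=15, flag=True

Final answer: True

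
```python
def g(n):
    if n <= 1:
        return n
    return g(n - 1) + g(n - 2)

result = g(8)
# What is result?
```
Call trace (a repeated sub-call is expanded the first time; later identical calls just restate its return value):
g(n=8)
  g(n=7)
    g(n=6)
      g(n=5)
        g(n=4)
          g(n=3)
            g(n=2)
              g(n=1)
              -> return 1
              g(n=0)
              -> return 0
            -> return 1
            g(n=1)
            -> return 1
          -> return 2
          g(n=2) -> return 1  (same call as traced above)
        -> return 3
        g(n=3) -> return 2  (same call as traced above)
      -> return 5
      g(n=4) -> return 3  (same call as traced above)
    -> return 8
    g(n=5) -> return 5  (same call as traced above)
  -> return 13
  g(n=6) -> return 8  (same call as traced above)
-> return 21

Final answer: 21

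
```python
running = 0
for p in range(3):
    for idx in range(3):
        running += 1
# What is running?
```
Trace:
  running=0
  running=1, p=0, idx=0
  running=2, p=0, idx=1
  running=3, p=0, idx=2
  running=4, p=1, idx=0
  running=5, p=1, idx=1
  running=6, p=1, idx=2
  running=7, p=2, idx=0
  running=8, p=2, idx=1
  running=9, p=2, idx=2

Final answer: 9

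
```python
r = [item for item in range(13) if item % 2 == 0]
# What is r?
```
Trace:
  item=0
  item=1
  item=2
  item=3
  item=4
  item=5
  item=6
  item=7
  item=8
  item=9
  item=10
  item=11
  item=12
  r=[0, 2, 4, 6, 8, 10, 12]

Final answer: [0, 2, 4, 6, 8, 10, 12]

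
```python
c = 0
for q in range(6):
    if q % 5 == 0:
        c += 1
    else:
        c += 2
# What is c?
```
Trace:
  c=0
  c=1, q=0
  c=3, q=1
  c=5, q=2
  c=7, q=3
  c=9, q=4
  c=10, q=5

Final answer: 10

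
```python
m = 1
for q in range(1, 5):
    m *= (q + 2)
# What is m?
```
Trace:
  m=1
  m=3, q=1
  m=12, q=2
  m=60, q=3
  m=360, q=4

Final answer: 360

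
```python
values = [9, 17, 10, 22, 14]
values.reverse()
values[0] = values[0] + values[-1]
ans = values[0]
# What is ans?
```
Trace:
  values=[9, 17, 10, 22, 14]
  values=[14, 22, 10, 17, 9]
  values=[23, 22, 10, 17, 9]
  values=[23, 22, 10, 17, 9], ans=23

Final answer: 23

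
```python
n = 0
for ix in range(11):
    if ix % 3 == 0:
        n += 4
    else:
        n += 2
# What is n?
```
Trace:
  n=0
  n=4, ix=0
  n=6, ix=1
  n=8, ix=2
  n=12, ix=3
  n=14, ix=4
  n=16, ix=5
  n=20, ix=6
  n=22, ix=7
  n=24, ix=8
  n=28, ix=9
  n=30, ix=10

Final answer: 30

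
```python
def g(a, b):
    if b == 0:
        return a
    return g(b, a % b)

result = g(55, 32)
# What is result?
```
Call trace:
g(a=55, b=32)
  g(a=32, b=23)
    g(a=23, b=9)
      g(a=9, b=5)
        g(a=5, b=4)
          g(a=4, b=1)
            g(a=1, b=0)
            -> return 1
          -> return 1
        -> return 1
      -> return 1
    -> return 1
  -> return 1
-> return 1

Final answer: 1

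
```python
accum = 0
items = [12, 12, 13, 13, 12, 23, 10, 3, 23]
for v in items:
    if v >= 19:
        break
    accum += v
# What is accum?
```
Trace:
  accum=0
  accum=12, v=12
  accum=24, v=12
  accum=37, v=13
  accum=50, v=13
  accum=62, v=12
  accum=62, v=23

Final answer: 62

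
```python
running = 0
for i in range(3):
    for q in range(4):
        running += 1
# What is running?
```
Trace:
  running=0
  running=1, i=0, q=0
  running=2, i=0, q=1
  running=3, i=0, q=2
  running=4, i=0, q=3
  running=5, i=1, q=0
  running=6, i=1, q=1
  running=7, i=1, q=2
  running=8, i=1, q=3
  running=9, i=2, q=0
  running=10, i=2, q=1
  running=11, i=2, q=2
  running=12, i=2, q=3

Final answer: 12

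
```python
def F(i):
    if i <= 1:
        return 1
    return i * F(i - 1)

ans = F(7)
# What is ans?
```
Call trace:
F(i=7)
  F(i=6)
    F(i=5)
      F(i=4)
        F(i=3)
          F(i=2)
            F(i=1)
            -> return 1
          -> return 2
        -> return 6
      -> return 24
    -> return 120
  -> return 720
-> return 5040

Final answer: 5040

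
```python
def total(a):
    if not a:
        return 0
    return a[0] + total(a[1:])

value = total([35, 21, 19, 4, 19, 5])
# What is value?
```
Call trace:
total(a=[35, 21, 19, 4, 19, 5])
  total(a=[21, 19, 4, 19, 5])
    total(a=[19, 4, 19, 5])
      total(a=[4, 19, 5])
        total(a=[19, 5])
          total(a=[5])
            total(a=[])
            -> return 0
          -> return 5
        -> return 24
      -> return 28
    -> return 47
  -> return 68
-> return 103

Final answer: 103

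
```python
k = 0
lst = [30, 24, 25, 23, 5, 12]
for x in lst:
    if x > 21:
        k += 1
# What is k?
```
Trace:
  k=0
  k=1, x=30
  k=2, x=24
  k=3, x=25
  k=4, x=23
  k=4, x=5
  k=4, x=12

Final answer: 4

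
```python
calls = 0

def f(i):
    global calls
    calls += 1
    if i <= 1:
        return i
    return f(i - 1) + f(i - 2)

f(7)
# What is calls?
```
Call trace (a repeated sub-call is expanded the first time; later identical calls just restate its return value):
f(i=7)
  f(i=6)
    f(i=5)
      f(i=4)
        f(i=3)
          f(i=2)
            f(i=1)
            -> return 1
            f(i=0)
            -> return 0
          -> return 1
          f(i=1)
          -> return 1
        -> return 2
        f(i=2) -> return 1  (same call as traced above)
      -> return 3
      f(i=3) -> return 2  (same call as traced above)
    -> return 5
    f(i=4) -> return 3  (same call as traced above)
  -> return 8
  f(i=5) -> return 5  (same call as traced above)
-> return 13

calls is incremented once per call, so count the calls in each subtree. Let C(i) = number of calls made by f(i).
C(0) = C(1) = 1 (base case, no recursion); C(i) = 1 + C(i - 1) + C(i - 2) otherwise.
C(2) = 1 + C(1) + C(0) = 1 + 1 + 1 = 3
C(3) = 1 + C(2) + C(1) = 1 + 3 + 1 = 5
C(4) = 1 + C(3) + C(2) = 1 + 5 + 3 = 9
C(5) = 1 + C(4) + C(3) = 1 + 9 + 5 = 15
C(6) = 1 + C(5) + C(4) = 1 + 15 + 9 = 25
C(7) = 1 + C(6) + C(5) = 1 + 25 + 15 = 41
calls = C(7) = 41

Final answer: 41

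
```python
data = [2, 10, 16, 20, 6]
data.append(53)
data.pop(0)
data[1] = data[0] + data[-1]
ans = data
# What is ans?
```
Trace:
  data=[2, 10, 16, 20, 6]
  data=[2, 10, 16, 20, 6, 53]
  data=[10, 16, 20, 6, 53]
  data=[10, 63, 20, 6, 53]
  data=[10, 63, 20, 6, 53], ans=[10, 63, 20, 6, 53]

Final answer: [10, 63, 20, 6, 53]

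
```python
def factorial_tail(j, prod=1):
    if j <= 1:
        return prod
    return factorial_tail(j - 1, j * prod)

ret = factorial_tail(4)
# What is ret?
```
Call trace:
factorial_tail(j=4, prod=1)
  factorial_tail(j=3, prod=4)
    factorial_tail(j=2, prod=12)
      factorial_tail(j=1, prod=24)
      -> return 24
    -> return 24
  -> return 24
-> return 24

Final answer: 24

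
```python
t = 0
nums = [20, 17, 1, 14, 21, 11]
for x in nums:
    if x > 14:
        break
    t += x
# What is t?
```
Trace:
  t=0
  t=0, x=20

Final answer: 0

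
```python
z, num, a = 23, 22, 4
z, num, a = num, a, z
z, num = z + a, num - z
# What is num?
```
Trace:
  z=23, num=22, a=4
  z=22, num=4, a=23
  z=45, num=-18, a=23

Final answer: -18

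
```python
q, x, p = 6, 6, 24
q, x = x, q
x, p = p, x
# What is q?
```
Trace:
  q=6, x=6, p=24
  q=6, x=6, p=24
  q=6, x=24, p=6

Final answer: 6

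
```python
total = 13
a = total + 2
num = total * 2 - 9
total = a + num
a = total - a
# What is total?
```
Trace:
  total=13
  total=13, a=15
  total=13, a=15, num=17
  total=32, a=15, num=17
  total=32, a=17, num=17

Final answer: 32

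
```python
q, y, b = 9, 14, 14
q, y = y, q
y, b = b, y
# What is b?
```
Trace:
  q=9, y=14, b=14
  q=14, y=9, b=14
  q=14, y=14, b=9

Final answer: 9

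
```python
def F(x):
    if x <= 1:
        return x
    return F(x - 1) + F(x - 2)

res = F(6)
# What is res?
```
Call trace (a repeated sub-call is expanded the first time; later identical calls just restate its return value):
F(x=6)
  F(x=5)
    F(x=4)
      F(x=3)
        F(x=2)
          F(x=1)
          -> return 1
          F(x=0)
          -> return 0
        -> return 1
        F(x=1)
        -> return 1
      -> return 2
      F(x=2) -> return 1  (same call as traced above)
    -> return 3
    F(x=3) -> return 2  (same call as traced above)
  -> return 5
  F(x=4) -> return 3  (same call as traced above)
-> return 8

Final answer: 8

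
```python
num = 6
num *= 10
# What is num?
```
Trace:
  num=6
  num=60

Final answer: 60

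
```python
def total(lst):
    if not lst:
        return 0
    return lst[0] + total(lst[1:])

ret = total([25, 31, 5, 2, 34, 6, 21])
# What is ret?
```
Call trace:
total(lst=[25, 31, 5, 2, 34, 6, 21])
  total(lst=[31, 5, 2, 34, 6, 21])
    total(lst=[5, 2, 34, 6, 21])
      total(lst=[2, 34, 6, 21])
        total(lst=[34, 6, 21])
          total(lst=[6, 21])
            total(lst=[21])
              total(lst=[])
              -> return 0
            -> return 21
          -> return 27
        -> return 61
      -> return 63
    -> return 68
  -> return 99
-> return 124

Final answer: 124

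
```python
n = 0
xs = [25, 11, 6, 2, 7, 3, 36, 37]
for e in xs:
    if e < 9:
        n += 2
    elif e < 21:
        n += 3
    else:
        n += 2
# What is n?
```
Trace:
  n=0
  n=2, e=25
  n=5, e=11
  n=7, e=6
  n=9, e=2
  n=11, e=7
  n=13, e=3
  n=15, e=36
  n=17, e=37

Final answer: 17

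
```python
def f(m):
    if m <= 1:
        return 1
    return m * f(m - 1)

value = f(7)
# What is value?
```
Call trace:
f(m=7)
  f(m=6)
    f(m=5)
      f(m=4)
        f(m=3)
          f(m=2)
            f(m=1)
            -> return 1
          -> return 2
        -> return 6
      -> return 24
    -> return 120
  -> return 720
-> return 5040

Final answer: 5040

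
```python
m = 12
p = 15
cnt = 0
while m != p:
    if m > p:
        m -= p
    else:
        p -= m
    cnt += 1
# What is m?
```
Trace:
  m=12
  m=12, p=15
  m=12, p=15, cnt=0
  m=12, p=3, cnt=1
  m=9, p=3, cnt=2
  m=6, p=3, cnt=3
  m=3, p=3, cnt=4

Final answer: 3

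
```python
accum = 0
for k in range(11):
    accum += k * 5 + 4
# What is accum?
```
Trace:
  accum=0
  accum=4, k=0
  accum=13, k=1
  accum=27, k=2
  accum=46, k=3
  accum=70, k=4
  accum=99, k=5
  accum=133, k=6
  accum=172, k=7
  accum=216, k=8
  accum=265, k=9
  accum=319, k=10

Final answer: 319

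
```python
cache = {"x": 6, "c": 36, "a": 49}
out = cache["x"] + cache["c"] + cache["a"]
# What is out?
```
Trace:
  cache={'x': 6, 'c': 36, 'a': 49}
  cache={'x': 6, 'c': 36, 'a': 49}, out=91

Final answer: 91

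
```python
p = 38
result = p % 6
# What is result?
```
Trace:
  p=38
  p=38, result=2

Final answer: 2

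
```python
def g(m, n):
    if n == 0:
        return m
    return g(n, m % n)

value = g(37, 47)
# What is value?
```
Call trace:
g(m=37, n=47)
  g(m=47, n=37)
    g(m=37, n=10)
      g(m=10, n=7)
        g(m=7, n=3)
          g(m=3, n=1)
            g(m=1, n=0)
            -> return 1
          -> return 1
        -> return 1
      -> return 1
    -> return 1
  -> return 1
-> return 1

Final answer: 1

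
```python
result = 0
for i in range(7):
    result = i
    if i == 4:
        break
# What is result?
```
Trace:
  result=0
  result=0, i=0
  result=1, i=1
  result=2, i=2
  result=3, i=3
  result=4, i=4

Final answer: 4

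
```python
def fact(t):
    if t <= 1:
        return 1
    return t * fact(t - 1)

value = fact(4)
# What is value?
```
Call trace:
fact(t=4)
  fact(t=3)
    fact(t=2)
      fact(t=1)
      -> return 1
    -> return 2
  -> return 6
-> return 24

Final answer: 24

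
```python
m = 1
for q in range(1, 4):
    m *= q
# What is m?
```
Trace:
  m=1
  m=1, q=1
  m=2, q=2
  m=6, q=3

Final answer: 6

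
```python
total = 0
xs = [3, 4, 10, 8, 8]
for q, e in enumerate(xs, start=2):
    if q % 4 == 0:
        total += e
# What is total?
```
Trace:
  total=0
  total=0, q=2, e=3
  total=0, q=3, e=4
  total=10, q=4, e=10
  total=10, q=5, e=8
  total=10, q=6, e=8

Final answer: 10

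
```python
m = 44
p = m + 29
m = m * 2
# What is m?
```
Trace:
  m=44
  m=44, p=73
  m=88, p=73

Final answer: 88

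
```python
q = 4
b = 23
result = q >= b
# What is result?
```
Trace:
  q=4
  q=4, b=23
  q=4, b=23, result=False

Final answer: False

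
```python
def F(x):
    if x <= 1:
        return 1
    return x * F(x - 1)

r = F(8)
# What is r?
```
Call trace:
F(x=8)
  F(x=7)
    F(x=6)
      F(x=5)
        F(x=4)
          F(x=3)
            F(x=2)
              F(x=1)
              -> return 1
            -> return 2
          -> return 6
        -> return 24
      -> return 120
    -> return 720
  -> return 5040
-> return 40320

Final answer: 40320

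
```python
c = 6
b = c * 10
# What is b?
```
Trace:
  c=6
  c=6, b=60

Final answer: 60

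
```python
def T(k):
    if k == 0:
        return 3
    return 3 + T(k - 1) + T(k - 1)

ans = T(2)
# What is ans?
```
Call trace (a repeated sub-call is expanded the first time; later identical calls just restate its return value):
T(k=2)
  T(k=1)
    T(k=0)
    -> return 3
    T(k=0)
    -> return 3
  -> return 9
  T(k=1) -> return 9  (same call as traced above)
-> return 21

Final answer: 21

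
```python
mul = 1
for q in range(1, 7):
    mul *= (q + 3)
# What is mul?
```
Trace:
  mul=1
  mul=4, q=1
  mul=20, q=2
  mul=120, q=3
  mul=840, q=4
  mul=6720, q=5
  mul=60480, q=6

Final answer: 60480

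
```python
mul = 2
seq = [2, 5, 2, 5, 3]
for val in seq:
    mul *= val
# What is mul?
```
Trace:
  mul=2
  mul=4, val=2
  mul=20, val=5
  mul=40, val=2
  mul=200, val=5
  mul=600, val=3

Final answer: 600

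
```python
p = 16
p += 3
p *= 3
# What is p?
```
Trace:
  p=16
  p=19
  p=57

Final answer: 57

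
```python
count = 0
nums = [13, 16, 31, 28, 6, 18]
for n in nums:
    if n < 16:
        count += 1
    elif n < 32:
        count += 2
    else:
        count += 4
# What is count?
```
Trace:
  count=0
  count=1, n=13
  count=3, n=16
  count=5, n=31
  count=7, n=28
  count=8, n=6
  count=10, n=18

Final answer: 10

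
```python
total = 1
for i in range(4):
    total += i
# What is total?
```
Trace:
  total=1
  total=1, i=0
  total=2, i=1
  total=4, i=2
  total=7, i=3

Final answer: 7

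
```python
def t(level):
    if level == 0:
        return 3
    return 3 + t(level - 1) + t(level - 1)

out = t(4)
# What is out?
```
Call trace (a repeated sub-call is expanded the first time; later identical calls just restate its return value):
t(level=4)
  t(level=3)
    t(level=2)
      t(level=1)
        t(level=0)
        -> return 3
        t(level=0)
        -> return 3
      -> return 9
      t(level=1) -> return 9  (same call as traced above)
    -> return 21
    t(level=2) -> return 21  (same call as traced above)
  -> return 45
  t(level=3) -> return 45  (same call as traced above)
-> return 93

Final answer: 93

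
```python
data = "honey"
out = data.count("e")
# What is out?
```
Trace:
  data='honey'
  data='honey', out=1

Final answer: 1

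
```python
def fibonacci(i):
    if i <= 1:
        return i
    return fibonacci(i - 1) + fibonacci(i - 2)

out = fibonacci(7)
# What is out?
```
Call trace (a repeated sub-call is expanded the first time; later identical calls just restate its return value):
fibonacci(i=7)
  fibonacci(i=6)
    fibonacci(i=5)
      fibonacci(i=4)
        fibonacci(i=3)
          fibonacci(i=2)
            fibonacci(i=1)
            -> return 1
            fibonacci(i=0)
            -> return 0
          -> return 1
          fibonacci(i=1)
          -> return 1
        -> return 2
        fibonacci(i=2) -> return 1  (same call as traced above)
      -> return 3
      fibonacci(i=3) -> return 2  (same call as traced above)
    -> return 5
    fibonacci(i=4) -> return 3  (same call as traced above)
  -> return 8
  fibonacci(i=5) -> return 5  (same call as traced above)
-> return 13

Final answer: 13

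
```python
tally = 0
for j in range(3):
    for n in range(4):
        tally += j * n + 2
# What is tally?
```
Trace:
  tally=0
  tally=2, j=0, n=0
  tally=4, j=0, n=1
  tally=6, j=0, n=2
  tally=8, j=0, n=3
  tally=10, j=1, n=0
  tally=13, j=1, n=1
  tally=17, j=1, n=2
  tally=22, j=1, n=3
  tally=24, j=2, n=0
  tally=28, j=2, n=1
  tally=34, j=2, n=2
  tally=42, j=2, n=3

Final answer: 42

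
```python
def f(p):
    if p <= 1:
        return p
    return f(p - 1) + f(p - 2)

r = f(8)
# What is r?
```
Call trace (a repeated sub-call is expanded the first time; later identical calls just restate its return value):
f(p=8)
  f(p=7)
    f(p=6)
      f(p=5)
        f(p=4)
          f(p=3)
            f(p=2)
              f(p=1)
              -> return 1
              f(p=0)
              -> return 0
            -> return 1
            f(p=1)
            -> return 1
          -> return 2
          f(p=2) -> return 1  (same call as traced above)
        -> return 3
        f(p=3) -> return 2  (same call as traced above)
      -> return 5
      f(p=4) -> return 3  (same call as traced above)
    -> return 8
    f(p=5) -> return 5  (same call as traced above)
  -> return 13
  f(p=6) -> return 8  (same call as traced above)
-> return 21

Final answer: 21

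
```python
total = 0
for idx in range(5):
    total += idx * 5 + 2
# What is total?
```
Trace:
  total=0
  total=2, idx=0
  total=9, idx=1
  total=21, idx=2
  total=38, idx=3
  total=60, idx=4

Final answer: 60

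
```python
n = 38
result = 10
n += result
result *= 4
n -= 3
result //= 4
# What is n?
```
Trace:
  n=38
  n=38, result=10
  n=48, result=10
  n=48, result=40
  n=45, result=40
  n=45, result=10

Final answer: 45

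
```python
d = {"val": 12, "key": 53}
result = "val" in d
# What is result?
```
Trace:
  d={'val': 12, 'key': 53}
  d={'val': 12, 'key': 53}, result=True

Final answer: True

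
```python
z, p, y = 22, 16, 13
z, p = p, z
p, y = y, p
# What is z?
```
Trace:
  z=22, p=16, y=13
  z=16, p=22, y=13
  z=16, p=13, y=22

Final answer: 16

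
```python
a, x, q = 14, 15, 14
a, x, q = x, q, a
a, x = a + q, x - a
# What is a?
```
Trace:
  a=14, x=15, q=14
  a=15, x=14, q=14
  a=29, x=-1, q=14

Final answer: 29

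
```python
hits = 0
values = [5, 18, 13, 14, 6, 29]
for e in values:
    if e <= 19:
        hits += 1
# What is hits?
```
Trace:
  hits=0
  hits=1, e=5
  hits=2, e=18
  hits=3, e=13
  hits=4, e=14
  hits=5, e=6
  hits=5, e=29

Final answer: 5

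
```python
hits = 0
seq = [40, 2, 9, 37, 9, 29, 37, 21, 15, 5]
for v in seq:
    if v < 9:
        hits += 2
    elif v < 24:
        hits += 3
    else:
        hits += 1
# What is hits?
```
Trace:
  hits=0
  hits=1, v=40
  hits=3, v=2
  hits=6, v=9
  hits=7, v=37
  hits=10, v=9
  hits=11, v=29
  hits=12, v=37
  hits=15, v=21
  hits=18, v=15
  hits=20, v=5

Final answer: 20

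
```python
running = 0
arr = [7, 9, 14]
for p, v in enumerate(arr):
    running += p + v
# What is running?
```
Trace:
  running=0
  running=7, p=0, v=7
  running=17, p=1, v=9
  running=33, p=2, v=14

Final answer: 33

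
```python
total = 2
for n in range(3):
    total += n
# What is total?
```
Trace:
  total=2
  total=2, n=0
  total=3, n=1
  total=5, n=2

Final answer: 5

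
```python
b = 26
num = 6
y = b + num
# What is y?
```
Trace:
  b=26
  b=26, num=6
  b=26, num=6, y=32

Final answer: 32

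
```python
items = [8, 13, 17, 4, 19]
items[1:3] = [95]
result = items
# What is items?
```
Trace:
  items=[8, 13, 17, 4, 19]
  items=[8, 95, 4, 19]
  items=[8, 95, 4, 19], result=[8, 95, 4, 19]

Final answer: [8, 95, 4, 19]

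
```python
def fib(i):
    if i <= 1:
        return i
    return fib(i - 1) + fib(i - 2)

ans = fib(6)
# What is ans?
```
Call trace (a repeated sub-call is expanded the first time; later identical calls just restate its return value):
fib(i=6)
  fib(i=5)
    fib(i=4)
      fib(i=3)
        fib(i=2)
          fib(i=1)
          -> return 1
          fib(i=0)
          -> return 0
        -> return 1
        fib(i=1)
        -> return 1
      -> return 2
      fib(i=2) -> return 1  (same call as traced above)
    -> return 3
    fib(i=3) -> return 2  (same call as traced above)
  -> return 5
  fib(i=4) -> return 3  (same call as traced above)
-> return 8

Final answer: 8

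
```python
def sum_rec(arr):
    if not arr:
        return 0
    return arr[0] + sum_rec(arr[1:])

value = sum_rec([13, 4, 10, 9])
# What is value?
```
Call trace:
sum_rec(arr=[13, 4, 10, 9])
  sum_rec(arr=[4, 10, 9])
    sum_rec(arr=[10, 9])
      sum_rec(arr=[9])
        sum_rec(arr=[])
        -> return 0
      -> return 9
    -> return 19
  -> return 23
-> return 36

Final answer: 36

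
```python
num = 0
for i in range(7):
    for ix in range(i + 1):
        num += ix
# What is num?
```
Trace:
  num=0
  num=0, i=0, ix=0
  num=0, i=1, ix=0
  num=1, i=1, ix=1
  num=1, i=2, ix=0
  num=2, i=2, ix=1
  num=4, i=2, ix=2
  num=4, i=3, ix=0
  num=5, i=3, ix=1
  num=7, i=3, ix=2
  num=10, i=3, ix=3
  num=10, i=4, ix=0
  num=11, i=4, ix=1
  num=13, i=4, ix=2
  num=16, i=4, ix=3
  num=20, i=4, ix=4
  num=20, i=5, ix=0
  num=21, i=5, ix=1
  num=23, i=5, ix=2
  num=26, i=5, ix=3
  num=30, i=5, ix=4
  num=35, i=5, ix=5
  num=35, i=6, ix=0
  num=36, i=6, ix=1
  num=38, i=6, ix=2
  num=41, i=6, ix=3
  num=45, i=6, ix=4
  num=50, i=6, ix=5
  num=56, i=6, ix=6

Final answer: 56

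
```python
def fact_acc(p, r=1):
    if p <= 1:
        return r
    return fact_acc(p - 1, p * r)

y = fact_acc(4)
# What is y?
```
Call trace:
fact_acc(p=4, r=1)
  fact_acc(p=3, r=4)
    fact_acc(p=2, r=12)
      fact_acc(p=1, r=24)
      -> return 24
    -> return 24
  -> return 24
-> return 24

Final answer: 24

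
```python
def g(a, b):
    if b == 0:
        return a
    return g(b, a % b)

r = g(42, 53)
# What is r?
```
Call trace:
g(a=42, b=53)
  g(a=53, b=42)
    g(a=42, b=11)
      g(a=11, b=9)
        g(a=9, b=2)
          g(a=2, b=1)
            g(a=1, b=0)
            -> return 1
          -> return 1
        -> return 1
      -> return 1
    -> return 1
  -> return 1
-> return 1

Final answer: 1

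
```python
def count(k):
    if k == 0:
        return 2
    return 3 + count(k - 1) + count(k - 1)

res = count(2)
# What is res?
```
Call trace (a repeated sub-call is expanded the first time; later identical calls just restate its return value):
count(k=2)
  count(k=1)
    count(k=0)
    -> return 2
    count(k=0)
    -> return 2
  -> return 7
  count(k=1) -> return 7  (same call as traced above)
-> return 17

Final answer: 17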